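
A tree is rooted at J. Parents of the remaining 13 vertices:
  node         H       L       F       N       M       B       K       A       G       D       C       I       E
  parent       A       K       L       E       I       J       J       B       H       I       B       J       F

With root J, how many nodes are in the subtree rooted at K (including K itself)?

Descendants of K (including itself): K, L, F, E, N. That's 5.

5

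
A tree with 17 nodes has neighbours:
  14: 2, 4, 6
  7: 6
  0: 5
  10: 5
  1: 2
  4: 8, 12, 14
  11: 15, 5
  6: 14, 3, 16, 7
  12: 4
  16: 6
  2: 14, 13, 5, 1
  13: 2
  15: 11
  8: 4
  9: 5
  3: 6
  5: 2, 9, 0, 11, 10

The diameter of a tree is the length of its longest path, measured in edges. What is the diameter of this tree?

Starting from 15, a farthest node is 8 at distance 6.
One longest path: 15–11–5–2–14–4–8.
So the diameter is 6.

6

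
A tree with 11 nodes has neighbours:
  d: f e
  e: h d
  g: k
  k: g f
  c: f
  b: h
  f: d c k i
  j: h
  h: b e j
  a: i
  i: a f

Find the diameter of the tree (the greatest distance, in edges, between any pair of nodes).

6

Starting from a, a farthest node is j at distance 6.
One longest path: a – i – f – d – e – h – j.
So the diameter is 6.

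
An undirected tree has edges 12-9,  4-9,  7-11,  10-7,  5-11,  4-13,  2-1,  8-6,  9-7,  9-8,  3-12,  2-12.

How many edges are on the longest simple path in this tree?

A longest path is 5–11–7–9–12–2–1, with 6 edges.

6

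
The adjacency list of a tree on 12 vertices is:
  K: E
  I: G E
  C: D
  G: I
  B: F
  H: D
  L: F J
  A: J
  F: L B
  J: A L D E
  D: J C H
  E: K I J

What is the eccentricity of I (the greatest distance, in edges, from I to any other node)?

5

The node farthest from I is B, via I–E–J–L–F–B — 5 edges.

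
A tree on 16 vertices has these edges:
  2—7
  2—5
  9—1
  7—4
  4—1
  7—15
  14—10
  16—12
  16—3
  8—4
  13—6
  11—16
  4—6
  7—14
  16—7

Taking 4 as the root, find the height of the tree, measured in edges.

3

A deepest node is 10, reached by 4 – 7 – 14 – 10.
That path has 3 edges, so the height is 3.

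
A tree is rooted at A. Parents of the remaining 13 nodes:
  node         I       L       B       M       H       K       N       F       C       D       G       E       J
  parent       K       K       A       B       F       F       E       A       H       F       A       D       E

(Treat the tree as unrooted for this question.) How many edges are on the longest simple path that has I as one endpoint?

The node farthest from I is N (M, J also at distance 5), via I – K – F – D – E – N — 5 edges.

5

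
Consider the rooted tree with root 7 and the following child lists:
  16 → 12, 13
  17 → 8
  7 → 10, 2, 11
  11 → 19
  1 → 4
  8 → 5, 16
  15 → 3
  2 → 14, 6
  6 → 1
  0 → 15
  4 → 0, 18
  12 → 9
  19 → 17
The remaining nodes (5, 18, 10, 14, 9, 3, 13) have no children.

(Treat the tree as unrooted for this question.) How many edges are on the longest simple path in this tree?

A longest path is 3-15-0-4-1-6-2-7-11-19-17-8-16-12-9, with 14 edges.

14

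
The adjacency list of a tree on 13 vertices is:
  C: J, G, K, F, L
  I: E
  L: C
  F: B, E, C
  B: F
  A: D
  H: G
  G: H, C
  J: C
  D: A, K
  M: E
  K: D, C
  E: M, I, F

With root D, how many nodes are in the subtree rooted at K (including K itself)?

11

Descendants of K (including itself): K, C, G, F, L, J, H, E, B, I, M. That's 11.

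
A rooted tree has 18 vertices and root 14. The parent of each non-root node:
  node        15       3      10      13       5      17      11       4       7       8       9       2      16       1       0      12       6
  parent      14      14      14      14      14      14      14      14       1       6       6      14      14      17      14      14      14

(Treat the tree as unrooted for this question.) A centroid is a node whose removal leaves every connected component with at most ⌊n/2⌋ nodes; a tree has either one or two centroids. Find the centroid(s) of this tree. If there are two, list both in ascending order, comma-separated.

14

Removing 14 splits the tree into components of sizes 3, 3, 1, 1, 1, 1, 1, 1, 1, 1, 1, 1, 1; the largest is 3 ≤ ⌊18/2⌋ = 9.
No neighbour of 14 does as well, so 14 is the unique centroid.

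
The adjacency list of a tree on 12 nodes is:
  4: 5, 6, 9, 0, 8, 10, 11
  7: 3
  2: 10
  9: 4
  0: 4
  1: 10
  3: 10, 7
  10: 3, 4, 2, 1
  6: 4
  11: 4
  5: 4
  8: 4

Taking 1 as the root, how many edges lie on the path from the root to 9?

Climbing from 9 to the root: 9 → 4 → 10 → 1. That's 3 steps.

3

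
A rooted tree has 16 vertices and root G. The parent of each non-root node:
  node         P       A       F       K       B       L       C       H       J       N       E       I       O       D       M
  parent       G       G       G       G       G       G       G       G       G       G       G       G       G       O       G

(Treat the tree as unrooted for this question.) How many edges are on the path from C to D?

3

Walking from C: C – G – O – D. Length 3.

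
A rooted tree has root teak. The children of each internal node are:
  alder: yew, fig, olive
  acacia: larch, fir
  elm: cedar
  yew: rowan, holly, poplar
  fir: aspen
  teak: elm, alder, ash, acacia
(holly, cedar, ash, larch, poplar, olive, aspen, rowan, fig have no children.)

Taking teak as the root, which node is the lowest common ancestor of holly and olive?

alder

Ancestors of holly (toward the root): holly, yew, alder, teak.
Ancestors of olive: olive, alder, teak.
The deepest node appearing in both lists is alder.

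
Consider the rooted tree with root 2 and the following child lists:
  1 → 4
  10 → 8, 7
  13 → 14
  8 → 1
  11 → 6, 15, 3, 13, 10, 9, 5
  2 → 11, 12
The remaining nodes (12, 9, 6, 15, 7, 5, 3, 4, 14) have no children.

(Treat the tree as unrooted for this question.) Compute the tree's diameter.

6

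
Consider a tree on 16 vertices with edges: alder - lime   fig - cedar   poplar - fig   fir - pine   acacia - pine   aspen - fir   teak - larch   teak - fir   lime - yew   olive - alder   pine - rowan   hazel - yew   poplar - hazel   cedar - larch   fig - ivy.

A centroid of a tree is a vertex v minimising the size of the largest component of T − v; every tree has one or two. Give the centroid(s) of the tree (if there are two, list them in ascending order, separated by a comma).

Delete fig: the remaining components have sizes 8, 6, 1. Max 8 ≤ 8, so fig is a centroid.
cedar is adjacent to fig and is also a centroid (the largest component after removing it is likewise 8).

cedar, fig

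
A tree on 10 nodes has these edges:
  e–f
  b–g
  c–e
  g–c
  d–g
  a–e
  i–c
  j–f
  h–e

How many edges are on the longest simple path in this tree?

5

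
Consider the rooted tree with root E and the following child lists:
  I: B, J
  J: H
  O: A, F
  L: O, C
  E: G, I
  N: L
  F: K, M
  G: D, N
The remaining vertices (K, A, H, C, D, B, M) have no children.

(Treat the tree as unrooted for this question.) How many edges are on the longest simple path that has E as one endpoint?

A farthest node from E is M (K also at distance 6).
The path E-G-N-L-O-F-M has 6 edges.

6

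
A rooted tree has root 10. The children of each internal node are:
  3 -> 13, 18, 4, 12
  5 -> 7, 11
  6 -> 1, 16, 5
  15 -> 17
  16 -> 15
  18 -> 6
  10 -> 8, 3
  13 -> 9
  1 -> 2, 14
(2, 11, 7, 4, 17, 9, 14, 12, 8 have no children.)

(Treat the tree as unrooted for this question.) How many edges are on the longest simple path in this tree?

A longest path is 9–13–3–18–6–16–15–17, with 7 edges.

7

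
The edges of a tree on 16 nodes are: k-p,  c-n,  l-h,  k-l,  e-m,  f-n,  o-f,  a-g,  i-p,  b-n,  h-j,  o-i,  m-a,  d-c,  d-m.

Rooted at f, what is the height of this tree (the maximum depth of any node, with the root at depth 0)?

7

j sits deepest: f – o – i – p – k – l – h – j — 7 edges from the root.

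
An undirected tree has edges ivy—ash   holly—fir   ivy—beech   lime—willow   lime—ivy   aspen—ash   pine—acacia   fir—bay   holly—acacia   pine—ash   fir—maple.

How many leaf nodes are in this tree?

The leaves are aspen, bay, beech, maple, willow.
That is 5 leaves.

5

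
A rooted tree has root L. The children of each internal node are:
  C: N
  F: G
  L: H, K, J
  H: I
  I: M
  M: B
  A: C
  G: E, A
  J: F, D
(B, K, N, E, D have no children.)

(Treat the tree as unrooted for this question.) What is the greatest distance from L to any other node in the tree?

The node farthest from L is N, via L-J-F-G-A-C-N — 6 edges.

6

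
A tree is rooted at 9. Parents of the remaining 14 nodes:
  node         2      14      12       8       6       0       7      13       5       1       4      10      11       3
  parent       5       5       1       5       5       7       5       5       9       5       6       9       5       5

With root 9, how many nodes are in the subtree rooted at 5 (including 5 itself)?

13

Descendants of 5 (including itself): 5, 13, 3, 11, 7, 6, 2, 14, 1, 8, 0, 4, 12. That's 13.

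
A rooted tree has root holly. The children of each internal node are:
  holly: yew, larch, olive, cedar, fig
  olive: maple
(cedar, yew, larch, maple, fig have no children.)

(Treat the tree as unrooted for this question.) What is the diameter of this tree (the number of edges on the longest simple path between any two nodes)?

3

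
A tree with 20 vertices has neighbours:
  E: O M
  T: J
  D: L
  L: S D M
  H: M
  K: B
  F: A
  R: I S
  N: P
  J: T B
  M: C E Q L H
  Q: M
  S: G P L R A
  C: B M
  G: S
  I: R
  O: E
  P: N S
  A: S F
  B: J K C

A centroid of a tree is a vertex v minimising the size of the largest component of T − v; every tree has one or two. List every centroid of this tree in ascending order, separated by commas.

L, M

Delete L: the remaining components have sizes 10, 8, 1. Max 10 ≤ 10, so L is a centroid.
M is adjacent to L and is also a centroid (the largest component after removing it is likewise 10).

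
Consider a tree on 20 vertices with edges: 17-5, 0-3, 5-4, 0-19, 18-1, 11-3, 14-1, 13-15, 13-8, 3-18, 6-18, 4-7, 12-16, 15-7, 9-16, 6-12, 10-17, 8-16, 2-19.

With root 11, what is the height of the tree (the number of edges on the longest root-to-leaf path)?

10 sits deepest: 11–3–18–6–12–16–8–13–15–7–4–5–17–10 — 13 edges from the root.

13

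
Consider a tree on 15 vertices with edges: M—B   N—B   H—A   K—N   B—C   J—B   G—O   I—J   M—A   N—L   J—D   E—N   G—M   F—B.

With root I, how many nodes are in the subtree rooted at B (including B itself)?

12

B's subtree: {B, C, N, M, F, E, K, L, A, G, H, O}, size 12.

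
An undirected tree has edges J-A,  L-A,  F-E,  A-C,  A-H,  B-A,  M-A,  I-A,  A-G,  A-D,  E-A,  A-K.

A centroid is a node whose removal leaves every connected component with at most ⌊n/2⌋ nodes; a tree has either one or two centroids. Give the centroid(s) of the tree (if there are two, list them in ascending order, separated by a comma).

Delete A: the remaining components have sizes 2, 1, 1, 1, 1, 1, 1, 1, 1, 1, 1. Max 2 ≤ 6, so A is a centroid.
No neighbour of A does as well, so A is the unique centroid.

A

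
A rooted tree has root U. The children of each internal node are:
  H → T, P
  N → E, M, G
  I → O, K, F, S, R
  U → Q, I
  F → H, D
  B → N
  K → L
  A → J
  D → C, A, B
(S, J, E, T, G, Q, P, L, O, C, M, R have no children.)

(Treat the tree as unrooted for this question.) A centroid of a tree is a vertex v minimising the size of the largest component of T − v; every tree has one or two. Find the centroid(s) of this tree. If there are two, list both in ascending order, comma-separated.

If F is removed the pieces have sizes 9, 8, 3, all ≤ ⌊21/2⌋ = 10.
No neighbour of F does as well, so F is the unique centroid.

F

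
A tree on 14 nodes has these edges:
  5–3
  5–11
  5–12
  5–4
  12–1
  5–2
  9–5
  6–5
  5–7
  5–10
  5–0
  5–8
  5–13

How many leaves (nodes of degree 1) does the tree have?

12

Exactly 12 nodes have a single neighbour: 0, 1, 2, 3, 4, 6, 7, 8, 9, 10, 11, 13.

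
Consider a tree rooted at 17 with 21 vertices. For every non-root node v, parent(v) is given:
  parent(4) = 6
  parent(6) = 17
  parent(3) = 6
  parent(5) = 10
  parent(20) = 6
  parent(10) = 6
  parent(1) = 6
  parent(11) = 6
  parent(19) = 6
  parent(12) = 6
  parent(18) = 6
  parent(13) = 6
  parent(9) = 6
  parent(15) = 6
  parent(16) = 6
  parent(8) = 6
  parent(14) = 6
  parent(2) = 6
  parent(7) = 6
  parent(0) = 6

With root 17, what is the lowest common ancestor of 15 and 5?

6

Ancestors of 15 (toward the root): 15, 6, 17.
Ancestors of 5: 5, 10, 6, 17.
The deepest node appearing in both lists is 6.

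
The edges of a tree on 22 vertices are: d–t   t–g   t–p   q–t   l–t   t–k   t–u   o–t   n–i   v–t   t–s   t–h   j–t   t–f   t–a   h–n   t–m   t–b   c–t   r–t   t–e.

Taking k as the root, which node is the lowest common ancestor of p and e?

Path p→root: p t k; path e→root: e t k.
First common node: t.

t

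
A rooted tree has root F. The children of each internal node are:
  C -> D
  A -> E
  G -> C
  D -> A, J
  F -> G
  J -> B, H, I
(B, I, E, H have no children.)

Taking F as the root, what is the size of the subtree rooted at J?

4

Descendants of J (including itself): J, I, H, B. That's 4.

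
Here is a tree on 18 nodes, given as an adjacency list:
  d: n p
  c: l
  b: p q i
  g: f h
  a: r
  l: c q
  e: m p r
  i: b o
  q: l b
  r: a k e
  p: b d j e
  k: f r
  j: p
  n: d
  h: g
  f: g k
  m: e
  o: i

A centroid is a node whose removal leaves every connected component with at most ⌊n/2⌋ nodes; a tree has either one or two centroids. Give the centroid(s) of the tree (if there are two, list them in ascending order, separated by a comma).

Removing p splits the tree into components of sizes 8, 6, 2, 1; the largest is 8 ≤ ⌊18/2⌋ = 9.
Every other node leaves some component of size > 9, so the centroid is unique.

p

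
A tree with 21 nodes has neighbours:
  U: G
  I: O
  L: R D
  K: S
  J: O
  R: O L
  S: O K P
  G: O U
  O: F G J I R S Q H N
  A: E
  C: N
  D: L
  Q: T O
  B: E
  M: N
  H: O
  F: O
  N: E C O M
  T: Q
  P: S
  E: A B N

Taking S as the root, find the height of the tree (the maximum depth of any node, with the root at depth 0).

4

The longest root-to-leaf path is S → O → R → L → D (4 edges).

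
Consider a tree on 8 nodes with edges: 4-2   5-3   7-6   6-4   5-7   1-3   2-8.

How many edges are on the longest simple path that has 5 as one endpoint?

5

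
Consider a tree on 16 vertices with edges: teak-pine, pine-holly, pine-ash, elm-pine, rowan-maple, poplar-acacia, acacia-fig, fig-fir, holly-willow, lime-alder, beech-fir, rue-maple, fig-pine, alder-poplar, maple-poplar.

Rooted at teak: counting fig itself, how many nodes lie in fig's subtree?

The subtree rooted at fig contains: fig, acacia, fir, poplar, beech, alder, maple, lime, rowan, rue — 10 nodes.

10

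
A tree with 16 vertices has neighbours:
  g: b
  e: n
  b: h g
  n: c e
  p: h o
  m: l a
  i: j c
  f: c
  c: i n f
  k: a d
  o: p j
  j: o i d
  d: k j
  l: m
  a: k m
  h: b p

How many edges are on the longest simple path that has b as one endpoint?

9

The node farthest from b is l, via b–h–p–o–j–d–k–a–m–l — 9 edges.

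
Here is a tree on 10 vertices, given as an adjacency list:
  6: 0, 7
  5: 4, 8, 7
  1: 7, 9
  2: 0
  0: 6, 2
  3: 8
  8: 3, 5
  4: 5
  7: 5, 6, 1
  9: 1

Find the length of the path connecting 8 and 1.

8 - 5 - 7 - 1: 3 edges.

3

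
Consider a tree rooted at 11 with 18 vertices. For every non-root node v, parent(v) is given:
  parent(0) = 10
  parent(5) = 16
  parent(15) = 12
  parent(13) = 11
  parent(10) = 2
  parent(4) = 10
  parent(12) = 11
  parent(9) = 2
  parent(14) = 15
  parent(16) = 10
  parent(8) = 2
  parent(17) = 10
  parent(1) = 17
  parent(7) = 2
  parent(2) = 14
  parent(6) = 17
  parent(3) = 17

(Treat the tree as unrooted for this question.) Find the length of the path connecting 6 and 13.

8

The path is 6 - 17 - 10 - 2 - 14 - 15 - 12 - 11 - 13, which has 8 edges.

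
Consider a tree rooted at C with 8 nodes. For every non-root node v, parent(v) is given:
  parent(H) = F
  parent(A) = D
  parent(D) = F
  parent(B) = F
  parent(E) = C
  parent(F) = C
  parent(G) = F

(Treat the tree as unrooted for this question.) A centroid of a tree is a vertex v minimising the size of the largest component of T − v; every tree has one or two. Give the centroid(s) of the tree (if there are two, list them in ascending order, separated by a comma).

Delete F: the remaining components have sizes 2, 2, 1, 1, 1. Max 2 ≤ 4, so F is a centroid.
No neighbour of F does as well, so F is the unique centroid.

F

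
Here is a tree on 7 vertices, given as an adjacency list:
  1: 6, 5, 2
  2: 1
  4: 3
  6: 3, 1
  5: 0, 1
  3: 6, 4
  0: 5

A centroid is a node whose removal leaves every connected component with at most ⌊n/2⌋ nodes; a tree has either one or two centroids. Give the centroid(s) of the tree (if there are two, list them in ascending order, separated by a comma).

Delete 1: the remaining components have sizes 3, 2, 1. Max 3 ≤ 3, so 1 is a centroid.
No neighbour of 1 does as well, so 1 is the unique centroid.

1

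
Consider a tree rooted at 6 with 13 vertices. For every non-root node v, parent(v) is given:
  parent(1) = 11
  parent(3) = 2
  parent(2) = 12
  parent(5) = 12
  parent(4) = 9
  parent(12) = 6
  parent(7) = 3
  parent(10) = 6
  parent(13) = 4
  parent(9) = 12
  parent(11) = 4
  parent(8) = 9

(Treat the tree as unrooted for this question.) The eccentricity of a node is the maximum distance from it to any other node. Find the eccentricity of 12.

4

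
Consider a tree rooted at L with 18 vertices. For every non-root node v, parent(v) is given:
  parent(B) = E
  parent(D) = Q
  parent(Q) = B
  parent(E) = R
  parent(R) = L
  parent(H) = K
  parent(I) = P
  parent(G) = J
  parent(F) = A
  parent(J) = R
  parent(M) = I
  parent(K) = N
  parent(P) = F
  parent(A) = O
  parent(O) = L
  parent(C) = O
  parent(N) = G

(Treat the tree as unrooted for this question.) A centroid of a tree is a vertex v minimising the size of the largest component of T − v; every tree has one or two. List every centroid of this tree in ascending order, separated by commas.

R

Delete R: the remaining components have sizes 8, 5, 4. Max 8 ≤ 9, so R is a centroid.
No neighbour of R does as well, so R is the unique centroid.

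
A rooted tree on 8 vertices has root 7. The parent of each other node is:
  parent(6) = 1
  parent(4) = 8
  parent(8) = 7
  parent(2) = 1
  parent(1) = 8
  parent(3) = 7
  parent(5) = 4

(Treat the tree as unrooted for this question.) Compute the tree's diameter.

4

Starting from 3, a farthest node is 6 at distance 4.
One longest path: 3–7–8–1–6.
So the diameter is 4.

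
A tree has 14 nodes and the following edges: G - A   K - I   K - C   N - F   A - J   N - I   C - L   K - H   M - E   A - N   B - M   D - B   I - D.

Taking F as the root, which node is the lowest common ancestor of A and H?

Path A→root: A N F; path H→root: H K I N F.
First common node: N.

N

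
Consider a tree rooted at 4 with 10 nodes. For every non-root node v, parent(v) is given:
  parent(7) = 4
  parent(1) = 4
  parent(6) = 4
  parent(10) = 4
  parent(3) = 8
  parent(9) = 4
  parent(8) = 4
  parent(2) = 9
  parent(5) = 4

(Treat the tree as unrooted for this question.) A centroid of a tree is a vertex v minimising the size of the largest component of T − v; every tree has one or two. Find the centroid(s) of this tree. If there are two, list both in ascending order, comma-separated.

4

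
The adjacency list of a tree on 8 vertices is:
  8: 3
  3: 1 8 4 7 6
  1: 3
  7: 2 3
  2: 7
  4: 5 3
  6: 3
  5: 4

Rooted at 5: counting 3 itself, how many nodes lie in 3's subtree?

The subtree rooted at 3 contains: 3, 7, 6, 1, 8, 2 — 6 nodes.

6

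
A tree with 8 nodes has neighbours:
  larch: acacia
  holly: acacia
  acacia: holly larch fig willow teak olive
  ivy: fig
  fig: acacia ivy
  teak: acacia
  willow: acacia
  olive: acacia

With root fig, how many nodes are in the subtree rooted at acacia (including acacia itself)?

acacia's subtree: {acacia, olive, holly, teak, larch, willow}, size 6.

6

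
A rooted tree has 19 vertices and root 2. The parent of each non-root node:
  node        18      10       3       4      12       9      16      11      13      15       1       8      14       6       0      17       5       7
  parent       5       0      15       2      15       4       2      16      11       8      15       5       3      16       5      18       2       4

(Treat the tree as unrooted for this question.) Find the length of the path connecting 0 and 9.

4

0–5–2–4–9: 4 edges.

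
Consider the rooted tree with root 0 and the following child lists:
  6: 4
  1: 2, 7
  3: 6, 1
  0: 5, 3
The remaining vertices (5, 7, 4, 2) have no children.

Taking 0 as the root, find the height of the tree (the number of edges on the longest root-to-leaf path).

2 sits deepest: 0–3–1–2 — 3 edges from the root.

3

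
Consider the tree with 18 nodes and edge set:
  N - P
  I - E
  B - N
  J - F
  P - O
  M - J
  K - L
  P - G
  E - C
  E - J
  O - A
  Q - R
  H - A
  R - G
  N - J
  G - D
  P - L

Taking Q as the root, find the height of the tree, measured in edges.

7

A deepest node is C, reached by Q-R-G-P-N-J-E-C.
That path has 7 edges, so the height is 7.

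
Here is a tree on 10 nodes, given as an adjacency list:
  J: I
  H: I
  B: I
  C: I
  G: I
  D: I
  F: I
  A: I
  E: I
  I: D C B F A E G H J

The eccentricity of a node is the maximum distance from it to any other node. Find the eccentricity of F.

2

A farthest node from F is G (J, A, H, B, D, E, C also at distance 2).
The path F-I-G has 2 edges.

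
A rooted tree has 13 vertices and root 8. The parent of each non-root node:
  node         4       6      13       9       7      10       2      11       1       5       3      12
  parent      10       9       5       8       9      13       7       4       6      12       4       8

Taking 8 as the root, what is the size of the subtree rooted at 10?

10's subtree: {10, 4, 11, 3}, size 4.

4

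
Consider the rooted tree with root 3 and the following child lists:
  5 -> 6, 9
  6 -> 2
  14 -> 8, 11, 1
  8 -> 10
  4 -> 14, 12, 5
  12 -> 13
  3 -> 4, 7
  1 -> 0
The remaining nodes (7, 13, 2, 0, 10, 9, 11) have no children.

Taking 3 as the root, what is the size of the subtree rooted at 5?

The subtree rooted at 5 contains: 5, 6, 9, 2 — 4 nodes.

4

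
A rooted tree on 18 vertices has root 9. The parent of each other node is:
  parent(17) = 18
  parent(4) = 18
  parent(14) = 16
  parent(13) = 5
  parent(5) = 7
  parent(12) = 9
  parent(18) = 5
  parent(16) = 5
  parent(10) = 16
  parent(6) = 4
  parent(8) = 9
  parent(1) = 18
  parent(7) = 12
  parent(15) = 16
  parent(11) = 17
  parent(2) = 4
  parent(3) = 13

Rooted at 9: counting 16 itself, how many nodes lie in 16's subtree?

Descendants of 16 (including itself): 16, 14, 15, 10. That's 4.

4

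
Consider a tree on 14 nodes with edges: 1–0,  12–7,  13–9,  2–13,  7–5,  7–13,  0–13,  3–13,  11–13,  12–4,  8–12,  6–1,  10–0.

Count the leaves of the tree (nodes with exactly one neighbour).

Exactly 9 nodes have a single neighbour: 2, 3, 4, 5, 6, 8, 9, 10, 11.

9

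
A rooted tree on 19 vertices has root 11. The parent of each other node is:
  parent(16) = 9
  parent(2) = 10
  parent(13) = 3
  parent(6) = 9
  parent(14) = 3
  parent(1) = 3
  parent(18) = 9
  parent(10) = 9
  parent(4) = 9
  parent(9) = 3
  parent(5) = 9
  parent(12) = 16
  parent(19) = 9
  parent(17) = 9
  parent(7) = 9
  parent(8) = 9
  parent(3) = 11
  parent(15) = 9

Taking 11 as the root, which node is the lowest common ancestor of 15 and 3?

15's ancestor chain is 15, 9, 3, 11 and 3's is 3, 11; they first meet at 3.

3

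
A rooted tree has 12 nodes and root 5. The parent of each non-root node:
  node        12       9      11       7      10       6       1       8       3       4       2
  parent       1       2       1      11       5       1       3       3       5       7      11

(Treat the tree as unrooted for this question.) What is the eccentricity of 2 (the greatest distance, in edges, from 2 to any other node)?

5

Distances from 2 peak at 5, attained at 10.
2 – 11 – 1 – 3 – 5 – 10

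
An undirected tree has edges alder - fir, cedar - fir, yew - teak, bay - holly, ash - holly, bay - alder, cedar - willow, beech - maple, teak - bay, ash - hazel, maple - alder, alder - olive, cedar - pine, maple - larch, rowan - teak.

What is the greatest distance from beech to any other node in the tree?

6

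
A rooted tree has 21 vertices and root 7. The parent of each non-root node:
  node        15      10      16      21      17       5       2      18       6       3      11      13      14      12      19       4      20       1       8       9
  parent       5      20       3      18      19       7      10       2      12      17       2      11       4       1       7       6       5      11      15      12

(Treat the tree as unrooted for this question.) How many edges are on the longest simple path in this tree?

BFS from 16 reaches 14 last, at distance 14; BFS from 14 confirms no node is farther.
Path: 16–3–17–19–7–5–20–10–2–11–1–12–6–4–14.

14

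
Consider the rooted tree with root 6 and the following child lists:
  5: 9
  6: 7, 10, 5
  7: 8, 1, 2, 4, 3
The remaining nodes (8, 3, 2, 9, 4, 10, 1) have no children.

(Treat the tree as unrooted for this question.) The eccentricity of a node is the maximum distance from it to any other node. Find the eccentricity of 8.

4

Distances from 8 peak at 4, attained at 9.
8–7–6–5–9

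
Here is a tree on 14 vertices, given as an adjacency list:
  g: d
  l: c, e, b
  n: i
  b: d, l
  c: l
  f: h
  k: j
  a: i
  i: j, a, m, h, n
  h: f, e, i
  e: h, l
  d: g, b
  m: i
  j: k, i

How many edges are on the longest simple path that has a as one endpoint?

7

A farthest node from a is g.
The path a – i – h – e – l – b – d – g has 7 edges.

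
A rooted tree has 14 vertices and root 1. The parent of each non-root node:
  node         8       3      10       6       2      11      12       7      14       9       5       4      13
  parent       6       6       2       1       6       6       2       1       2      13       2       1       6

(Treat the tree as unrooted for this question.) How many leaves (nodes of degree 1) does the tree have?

Exactly 10 nodes have a single neighbour: 3, 4, 5, 7, 8, 9, 10, 11, 12, 14.

10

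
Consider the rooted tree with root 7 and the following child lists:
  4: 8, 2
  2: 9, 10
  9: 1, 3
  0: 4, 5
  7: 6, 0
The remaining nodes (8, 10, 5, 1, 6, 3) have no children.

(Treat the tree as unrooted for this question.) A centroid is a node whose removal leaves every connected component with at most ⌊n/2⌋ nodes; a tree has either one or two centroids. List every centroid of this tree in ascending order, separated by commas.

4

Removing 4 splits the tree into components of sizes 5, 4, 1; the largest is 5 ≤ ⌊11/2⌋ = 5.
No neighbour of 4 does as well, so 4 is the unique centroid.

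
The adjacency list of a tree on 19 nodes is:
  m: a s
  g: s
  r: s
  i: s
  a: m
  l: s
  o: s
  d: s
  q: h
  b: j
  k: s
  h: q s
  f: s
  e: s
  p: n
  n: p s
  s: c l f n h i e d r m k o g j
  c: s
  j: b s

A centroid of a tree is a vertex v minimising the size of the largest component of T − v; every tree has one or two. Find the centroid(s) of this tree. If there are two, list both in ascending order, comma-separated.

Removing s splits the tree into components of sizes 2, 2, 2, 2, 1, 1, 1, 1, 1, 1, 1, 1, 1, 1; the largest is 2 ≤ ⌊19/2⌋ = 9.
Every other node leaves some component of size > 9, so the centroid is unique.

s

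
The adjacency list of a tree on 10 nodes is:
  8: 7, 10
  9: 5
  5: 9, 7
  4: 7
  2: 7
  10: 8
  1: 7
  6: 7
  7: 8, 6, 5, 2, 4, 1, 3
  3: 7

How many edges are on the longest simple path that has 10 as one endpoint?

The node farthest from 10 is 9, via 10 – 8 – 7 – 5 – 9 — 4 edges.

4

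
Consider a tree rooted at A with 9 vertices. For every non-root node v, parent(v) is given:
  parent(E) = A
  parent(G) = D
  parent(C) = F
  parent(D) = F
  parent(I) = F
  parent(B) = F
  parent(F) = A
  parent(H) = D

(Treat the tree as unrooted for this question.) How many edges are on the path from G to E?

G–D–F–A–E: 4 edges.

4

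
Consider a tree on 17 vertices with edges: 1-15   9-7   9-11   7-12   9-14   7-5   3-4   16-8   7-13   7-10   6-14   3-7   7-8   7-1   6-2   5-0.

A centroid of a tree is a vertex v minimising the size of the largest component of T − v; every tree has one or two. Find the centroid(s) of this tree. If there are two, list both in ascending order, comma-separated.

Delete 7: the remaining components have sizes 5, 2, 2, 2, 2, 1, 1, 1. Max 5 ≤ 8, so 7 is a centroid.
Every other node leaves some component of size > 8, so the centroid is unique.

7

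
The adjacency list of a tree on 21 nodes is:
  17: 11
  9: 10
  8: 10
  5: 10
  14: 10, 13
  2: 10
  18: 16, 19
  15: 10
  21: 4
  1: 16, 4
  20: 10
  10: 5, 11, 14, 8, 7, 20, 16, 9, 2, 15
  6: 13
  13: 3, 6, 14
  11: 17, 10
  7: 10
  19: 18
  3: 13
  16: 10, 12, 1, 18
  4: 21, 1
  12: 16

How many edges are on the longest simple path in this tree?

7

A longest path is 21-4-1-16-10-14-13-3, with 7 edges.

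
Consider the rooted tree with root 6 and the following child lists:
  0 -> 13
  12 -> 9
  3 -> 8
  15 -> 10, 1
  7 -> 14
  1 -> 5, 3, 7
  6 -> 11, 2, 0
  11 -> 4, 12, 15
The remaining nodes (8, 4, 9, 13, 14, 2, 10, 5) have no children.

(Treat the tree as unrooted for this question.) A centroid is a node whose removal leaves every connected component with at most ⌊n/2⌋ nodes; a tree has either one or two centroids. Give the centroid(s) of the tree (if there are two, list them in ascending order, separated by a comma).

Delete 15: the remaining components have sizes 8, 6, 1. Max 8 ≤ 8, so 15 is a centroid.
Its neighbour 11 also leaves a largest component of size 8, so both are centroids.

11, 15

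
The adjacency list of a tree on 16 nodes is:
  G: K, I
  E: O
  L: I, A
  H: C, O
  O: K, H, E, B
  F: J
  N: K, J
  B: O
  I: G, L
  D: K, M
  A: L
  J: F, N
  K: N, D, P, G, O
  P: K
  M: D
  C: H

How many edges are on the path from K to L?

3

The path is K–G–I–L, which has 3 edges.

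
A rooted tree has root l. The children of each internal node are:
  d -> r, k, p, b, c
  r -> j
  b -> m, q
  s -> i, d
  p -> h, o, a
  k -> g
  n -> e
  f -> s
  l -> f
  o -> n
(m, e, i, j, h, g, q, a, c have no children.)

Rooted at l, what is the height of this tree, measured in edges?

e sits deepest: l–f–s–d–p–o–n–e — 7 edges from the root.

7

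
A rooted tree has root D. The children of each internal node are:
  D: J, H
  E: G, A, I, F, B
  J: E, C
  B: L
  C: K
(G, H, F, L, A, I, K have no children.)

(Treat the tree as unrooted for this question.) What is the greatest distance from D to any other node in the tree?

4

A farthest node from D is L.
The path D-J-E-B-L has 4 edges.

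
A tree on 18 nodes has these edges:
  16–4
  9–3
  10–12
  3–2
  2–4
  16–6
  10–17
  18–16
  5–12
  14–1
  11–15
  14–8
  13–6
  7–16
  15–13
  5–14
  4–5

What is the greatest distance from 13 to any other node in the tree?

A farthest node from 13 is 17.
The path 13 – 6 – 16 – 4 – 5 – 12 – 10 – 17 has 7 edges.

7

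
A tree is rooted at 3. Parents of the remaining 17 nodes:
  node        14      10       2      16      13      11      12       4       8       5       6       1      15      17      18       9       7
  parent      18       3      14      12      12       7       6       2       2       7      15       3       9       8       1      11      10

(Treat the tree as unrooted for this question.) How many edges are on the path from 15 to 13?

3

15 – 6 – 12 – 13: 3 edges.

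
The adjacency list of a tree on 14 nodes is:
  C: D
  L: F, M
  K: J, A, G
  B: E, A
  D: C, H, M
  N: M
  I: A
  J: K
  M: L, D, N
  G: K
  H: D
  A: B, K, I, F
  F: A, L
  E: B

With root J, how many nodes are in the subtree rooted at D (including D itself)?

The subtree rooted at D contains: D, H, C — 3 nodes.

3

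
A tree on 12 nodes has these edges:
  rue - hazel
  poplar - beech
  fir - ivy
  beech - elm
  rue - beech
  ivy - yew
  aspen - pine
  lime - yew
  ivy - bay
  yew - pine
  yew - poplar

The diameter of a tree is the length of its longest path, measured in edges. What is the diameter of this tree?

6

BFS from hazel reaches aspen last, at distance 6; BFS from aspen confirms no node is farther.
Path: hazel-rue-beech-poplar-yew-pine-aspen.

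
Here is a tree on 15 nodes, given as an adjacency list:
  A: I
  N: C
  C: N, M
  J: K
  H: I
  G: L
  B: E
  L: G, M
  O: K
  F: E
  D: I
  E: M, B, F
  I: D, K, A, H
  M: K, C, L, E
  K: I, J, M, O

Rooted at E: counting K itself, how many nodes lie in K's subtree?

7

The subtree rooted at K contains: K, O, I, J, H, A, D — 7 nodes.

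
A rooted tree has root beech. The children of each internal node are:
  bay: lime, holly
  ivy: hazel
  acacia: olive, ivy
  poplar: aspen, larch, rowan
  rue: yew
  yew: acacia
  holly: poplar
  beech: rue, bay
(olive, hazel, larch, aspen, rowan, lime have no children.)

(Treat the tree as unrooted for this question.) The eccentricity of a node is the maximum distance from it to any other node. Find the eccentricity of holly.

The node farthest from holly is hazel, via holly-bay-beech-rue-yew-acacia-ivy-hazel — 7 edges.

7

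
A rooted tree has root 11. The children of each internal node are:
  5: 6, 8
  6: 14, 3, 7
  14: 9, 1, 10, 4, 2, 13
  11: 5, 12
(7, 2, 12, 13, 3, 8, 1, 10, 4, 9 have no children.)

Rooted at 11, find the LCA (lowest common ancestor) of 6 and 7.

6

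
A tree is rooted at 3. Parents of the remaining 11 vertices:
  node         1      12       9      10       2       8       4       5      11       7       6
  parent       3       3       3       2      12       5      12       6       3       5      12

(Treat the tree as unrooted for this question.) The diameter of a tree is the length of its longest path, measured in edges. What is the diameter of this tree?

BFS from 10 reaches 8 last, at distance 5; BFS from 8 confirms no node is farther.
Path: 10 - 2 - 12 - 6 - 5 - 8.

5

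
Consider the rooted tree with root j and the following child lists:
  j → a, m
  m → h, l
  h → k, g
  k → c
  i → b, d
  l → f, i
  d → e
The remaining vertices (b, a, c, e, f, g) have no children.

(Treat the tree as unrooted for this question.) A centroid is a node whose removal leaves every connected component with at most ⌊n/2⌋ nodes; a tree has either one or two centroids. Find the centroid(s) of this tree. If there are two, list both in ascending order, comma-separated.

If m is removed the pieces have sizes 6, 4, 2, all ≤ ⌊13/2⌋ = 6.
No neighbour of m does as well, so m is the unique centroid.

m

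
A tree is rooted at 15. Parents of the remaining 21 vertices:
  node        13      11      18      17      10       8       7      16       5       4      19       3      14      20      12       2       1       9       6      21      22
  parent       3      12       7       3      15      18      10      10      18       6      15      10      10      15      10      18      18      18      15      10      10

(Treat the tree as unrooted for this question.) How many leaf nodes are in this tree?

Exactly 15 nodes have a single neighbour: 1, 2, 4, 5, 8, 9, 11, 13, 14, 16, 17, 19, 20, 21, 22.

15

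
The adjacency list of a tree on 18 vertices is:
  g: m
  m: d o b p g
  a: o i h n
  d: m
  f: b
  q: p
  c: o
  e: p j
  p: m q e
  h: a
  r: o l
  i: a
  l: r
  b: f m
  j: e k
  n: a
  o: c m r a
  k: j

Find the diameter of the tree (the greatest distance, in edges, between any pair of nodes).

7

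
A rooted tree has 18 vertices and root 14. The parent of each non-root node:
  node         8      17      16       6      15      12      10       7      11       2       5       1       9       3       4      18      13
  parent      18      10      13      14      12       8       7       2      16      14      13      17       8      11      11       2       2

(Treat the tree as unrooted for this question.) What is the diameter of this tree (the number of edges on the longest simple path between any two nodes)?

BFS from 1 reaches 3 last, at distance 8; BFS from 3 confirms no node is farther.
Path: 1 - 17 - 10 - 7 - 2 - 13 - 16 - 11 - 3.

8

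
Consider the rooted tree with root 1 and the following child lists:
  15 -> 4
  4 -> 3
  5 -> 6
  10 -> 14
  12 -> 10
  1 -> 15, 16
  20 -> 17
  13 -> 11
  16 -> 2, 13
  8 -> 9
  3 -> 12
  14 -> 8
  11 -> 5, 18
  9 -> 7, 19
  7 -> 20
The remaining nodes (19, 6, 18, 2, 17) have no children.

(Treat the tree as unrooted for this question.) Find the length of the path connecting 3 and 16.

The path is 3 – 4 – 15 – 1 – 16, which has 4 edges.

4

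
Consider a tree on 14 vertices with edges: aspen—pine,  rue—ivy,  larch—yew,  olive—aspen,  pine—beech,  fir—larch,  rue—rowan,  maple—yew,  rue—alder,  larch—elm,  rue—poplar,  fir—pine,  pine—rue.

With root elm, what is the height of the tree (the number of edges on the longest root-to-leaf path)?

A deepest node is ivy, reached by elm → larch → fir → pine → rue → ivy.
That path has 5 edges, so the height is 5.

5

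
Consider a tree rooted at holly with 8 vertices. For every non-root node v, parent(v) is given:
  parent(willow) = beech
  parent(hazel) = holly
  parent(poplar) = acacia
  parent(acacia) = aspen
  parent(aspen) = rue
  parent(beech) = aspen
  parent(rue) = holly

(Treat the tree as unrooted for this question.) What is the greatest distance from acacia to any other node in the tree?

Distances from acacia peak at 4, attained at hazel.
acacia–aspen–rue–holly–hazel

4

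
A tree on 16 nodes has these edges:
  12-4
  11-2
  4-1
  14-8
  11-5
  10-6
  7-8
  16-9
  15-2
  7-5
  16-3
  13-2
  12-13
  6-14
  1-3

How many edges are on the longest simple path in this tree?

A longest path is 10-6-14-8-7-5-11-2-13-12-4-1-3-16-9, with 14 edges.

14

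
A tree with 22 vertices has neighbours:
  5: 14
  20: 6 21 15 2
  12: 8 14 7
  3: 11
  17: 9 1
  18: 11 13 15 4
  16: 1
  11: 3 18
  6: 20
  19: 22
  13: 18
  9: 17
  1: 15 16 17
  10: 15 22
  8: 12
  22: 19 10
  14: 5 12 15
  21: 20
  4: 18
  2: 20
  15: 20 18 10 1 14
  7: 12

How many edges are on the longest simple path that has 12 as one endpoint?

5

The node farthest from 12 is 9 (19, 3 also at distance 5), via 12-14-15-1-17-9 — 5 edges.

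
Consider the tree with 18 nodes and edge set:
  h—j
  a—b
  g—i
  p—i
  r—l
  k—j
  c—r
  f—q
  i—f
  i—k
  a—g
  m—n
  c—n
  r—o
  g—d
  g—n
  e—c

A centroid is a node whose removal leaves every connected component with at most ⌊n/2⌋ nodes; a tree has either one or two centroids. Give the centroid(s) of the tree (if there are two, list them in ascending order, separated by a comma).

If g is removed the pieces have sizes 7, 7, 2, 1, all ≤ ⌊18/2⌋ = 9.
No neighbour of g does as well, so g is the unique centroid.

g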